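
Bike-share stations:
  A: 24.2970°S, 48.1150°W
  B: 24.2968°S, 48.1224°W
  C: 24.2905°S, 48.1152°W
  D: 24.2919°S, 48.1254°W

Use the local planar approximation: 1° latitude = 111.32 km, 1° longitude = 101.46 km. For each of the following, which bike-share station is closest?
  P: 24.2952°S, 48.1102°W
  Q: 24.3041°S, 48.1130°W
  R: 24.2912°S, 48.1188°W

P at 24.2952°S, 48.1102°W:
  A: 0.5266 km
  B: 1.2506 km
  C: 0.7288 km
  D: 1.5853 km
  → nearest: A (0.5266 km)
Q at 24.3041°S, 48.1130°W:
  A: 0.8160 km
  B: 1.2530 km
  C: 1.5303 km
  D: 1.8513 km
  → nearest: A (0.8160 km)
R at 24.2912°S, 48.1188°W:
  A: 0.7520 km
  B: 0.7225 km
  C: 0.3735 km
  D: 0.6742 km
  → nearest: C (0.3735 km)

P→A; Q→A; R→C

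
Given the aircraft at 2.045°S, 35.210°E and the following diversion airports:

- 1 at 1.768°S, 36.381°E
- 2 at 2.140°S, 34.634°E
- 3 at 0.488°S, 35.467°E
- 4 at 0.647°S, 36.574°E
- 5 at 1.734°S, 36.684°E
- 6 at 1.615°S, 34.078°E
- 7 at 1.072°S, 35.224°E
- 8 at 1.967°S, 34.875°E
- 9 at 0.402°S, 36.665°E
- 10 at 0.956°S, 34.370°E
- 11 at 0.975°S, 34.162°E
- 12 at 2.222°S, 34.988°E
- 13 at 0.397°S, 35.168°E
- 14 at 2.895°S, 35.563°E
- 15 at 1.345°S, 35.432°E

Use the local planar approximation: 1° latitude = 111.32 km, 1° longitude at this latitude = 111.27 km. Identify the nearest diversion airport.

Distances from 2.045°S, 35.210°E:
1: 133.896 km
2: 64.958 km
3: 175.668 km
4: 217.380 km
5: 167.626 km
6: 134.747 km
7: 108.326 km
8: 38.273 km
9: 244.260 km
10: 153.076 km
11: 166.691 km
12: 31.598 km
13: 183.515 km
14: 102.451 km
15: 81.746 km
Minimum: 12 at 31.598 km.

12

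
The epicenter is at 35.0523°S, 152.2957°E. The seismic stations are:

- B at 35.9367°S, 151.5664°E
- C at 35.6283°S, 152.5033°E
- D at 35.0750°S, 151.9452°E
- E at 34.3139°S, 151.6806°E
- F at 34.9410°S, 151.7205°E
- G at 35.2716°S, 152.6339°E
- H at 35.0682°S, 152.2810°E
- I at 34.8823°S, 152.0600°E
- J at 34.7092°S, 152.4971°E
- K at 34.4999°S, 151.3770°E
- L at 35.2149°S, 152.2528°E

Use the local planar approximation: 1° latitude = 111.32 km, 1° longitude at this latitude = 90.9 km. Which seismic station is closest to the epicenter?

Distances from 35.0523°S, 152.2957°E:
B: √((-0.8844·111.32)² + (-0.7293·90.9)²) = √(9692.679737 + 4394.810906) = 118.6907 km
C: √((-0.5760·111.32)² + (0.2076·90.9)²) = √(4111.415437 + 356.108602) = 66.8395 km
D: √((-0.0227·111.32)² + (-0.3505·90.9)²) = √(6.385547 + 1015.088274) = 31.9605 km
E: √((0.7384·111.32)² + (-0.6151·90.9)²) = √(6756.624309 + 3126.217721) = 99.4125 km
F: √((0.1113·111.32)² + (-0.5752·90.9)²) = √(153.510018 + 2733.792333) = 53.7336 km
G: √((-0.2193·111.32)² + (0.3382·90.9)²) = √(595.968984 + 945.093928) = 39.2564 km
H: √((-0.0159·111.32)² + (-0.0147·90.9)²) = √(3.132858 + 1.785511) = 2.2177 km
I: √((0.1700·111.32)² + (-0.2357·90.9)²) = √(358.132915 + 459.036196) = 28.5862 km
J: √((0.3431·111.32)² + (0.2014·90.9)²) = √(1458.773386 + 335.155769) = 42.3548 km
K: √((0.5524·111.32)² + (-0.9187·90.9)²) = √(3781.409711 + 6973.891707) = 103.7078 km
L: √((-0.1626·111.32)² + (-0.0429·90.9)²) = √(327.632879 + 15.206958) = 18.5159 km
Minimum: H at 2.2177 km.

H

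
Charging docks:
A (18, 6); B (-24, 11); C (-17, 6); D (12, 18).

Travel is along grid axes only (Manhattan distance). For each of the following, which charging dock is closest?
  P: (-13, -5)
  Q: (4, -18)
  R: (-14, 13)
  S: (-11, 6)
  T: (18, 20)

P at (-13, -5):
  A: 42
  B: 27
  C: 15
  D: 48
  → nearest: C (15)
Q at (4, -18):
  A: 38
  B: 57
  C: 45
  D: 44
  → nearest: A (38)
R at (-14, 13):
  A: 39
  B: 12
  C: 10
  D: 31
  → nearest: C (10)
S at (-11, 6):
  A: 29
  B: 18
  C: 6
  D: 35
  → nearest: C (6)
T at (18, 20):
  A: 14
  B: 51
  C: 49
  D: 8
  → nearest: D (8)

P→C; Q→A; R→C; S→C; T→D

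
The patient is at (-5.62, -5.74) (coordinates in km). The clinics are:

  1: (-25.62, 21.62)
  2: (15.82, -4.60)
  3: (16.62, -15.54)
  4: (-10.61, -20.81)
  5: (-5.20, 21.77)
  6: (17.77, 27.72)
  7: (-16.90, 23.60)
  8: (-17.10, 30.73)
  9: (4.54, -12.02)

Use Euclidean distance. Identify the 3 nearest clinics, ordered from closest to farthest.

9, 4, 2

Distances from (-5.62, -5.74):
1: √((-20.00)² + (27.36)²) = √(400.0000 + 748.5696) = 33.89 km
2: √((21.44)² + (1.14)²) = √(459.6736 + 1.2996) = 21.47 km
3: √((22.24)² + (-9.80)²) = √(494.6176 + 96.0400) = 24.30 km
4: √((-4.99)² + (-15.07)²) = √(24.9001 + 227.1049) = 15.87 km
5: √((0.42)² + (27.51)²) = √(0.1764 + 756.8001) = 27.51 km
6: √((23.39)² + (33.46)²) = √(547.0921 + 1119.5716) = 40.82 km
7: √((-11.28)² + (29.34)²) = √(127.2384 + 860.8356) = 31.43 km
8: √((-11.48)² + (36.47)²) = √(131.7904 + 1330.0609) = 38.23 km
9: √((10.16)² + (-6.28)²) = √(103.2256 + 39.4384) = 11.94 km
Sorted: 9 (11.94 km) < 4 (15.87 km) < 2 (21.47 km) < 3 (24.30 km) < 5 (27.51 km) < …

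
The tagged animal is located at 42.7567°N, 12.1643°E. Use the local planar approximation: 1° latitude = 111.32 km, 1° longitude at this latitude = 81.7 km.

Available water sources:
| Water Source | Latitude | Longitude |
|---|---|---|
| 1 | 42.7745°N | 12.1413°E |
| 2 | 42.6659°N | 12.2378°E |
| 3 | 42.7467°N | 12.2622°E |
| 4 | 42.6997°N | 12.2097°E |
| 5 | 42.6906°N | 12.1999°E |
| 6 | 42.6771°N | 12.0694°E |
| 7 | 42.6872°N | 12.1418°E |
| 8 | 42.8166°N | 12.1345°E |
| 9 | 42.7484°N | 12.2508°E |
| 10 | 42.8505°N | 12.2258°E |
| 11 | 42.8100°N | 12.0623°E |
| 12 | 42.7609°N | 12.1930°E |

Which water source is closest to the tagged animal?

12

Distances from 42.7567°N, 12.1643°E:
1: 2.7308 km
2: 11.7570 km
3: 8.0755 km
4: 7.3498 km
5: 7.9122 km
6: 11.7742 km
7: 7.9521 km
8: 7.0986 km
9: 7.1272 km
10: 11.5878 km
11: 10.2299 km
12: 2.3909 km
Minimum: 12 at 2.3909 km.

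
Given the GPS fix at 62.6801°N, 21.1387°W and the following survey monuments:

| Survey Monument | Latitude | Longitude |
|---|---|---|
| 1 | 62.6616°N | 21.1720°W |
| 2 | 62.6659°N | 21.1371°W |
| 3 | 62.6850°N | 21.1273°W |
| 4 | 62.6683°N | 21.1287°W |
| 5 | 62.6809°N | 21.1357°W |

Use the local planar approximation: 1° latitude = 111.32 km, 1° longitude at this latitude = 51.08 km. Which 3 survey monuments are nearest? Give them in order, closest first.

Distances from 62.6801°N, 21.1387°W:
1: 2.6710 km
2: 1.5829 km
3: 0.7979 km
4: 1.4094 km
5: 0.1772 km
Sorted: 5 (0.1772 km) < 3 (0.7979 km) < 4 (1.4094 km) < 2 (1.5829 km) < 1 (2.6710 km)

5, 3, 4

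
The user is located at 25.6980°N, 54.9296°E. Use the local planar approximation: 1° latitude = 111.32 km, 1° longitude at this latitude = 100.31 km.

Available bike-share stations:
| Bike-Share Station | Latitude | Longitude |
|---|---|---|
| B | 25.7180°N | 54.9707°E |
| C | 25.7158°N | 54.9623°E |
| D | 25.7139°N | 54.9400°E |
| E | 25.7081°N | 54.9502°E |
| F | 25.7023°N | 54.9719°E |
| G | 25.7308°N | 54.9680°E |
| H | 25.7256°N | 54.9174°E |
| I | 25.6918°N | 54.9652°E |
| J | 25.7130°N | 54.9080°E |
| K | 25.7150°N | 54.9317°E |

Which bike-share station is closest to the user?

Distances from 25.6980°N, 54.9296°E:
B: 4.6855 km
C: 3.8322 km
D: 2.0545 km
E: 2.3525 km
F: 4.2700 km
G: 5.3075 km
H: 3.3072 km
I: 3.6371 km
J: 2.7355 km
K: 1.9041 km
Minimum: K at 1.9041 km.

K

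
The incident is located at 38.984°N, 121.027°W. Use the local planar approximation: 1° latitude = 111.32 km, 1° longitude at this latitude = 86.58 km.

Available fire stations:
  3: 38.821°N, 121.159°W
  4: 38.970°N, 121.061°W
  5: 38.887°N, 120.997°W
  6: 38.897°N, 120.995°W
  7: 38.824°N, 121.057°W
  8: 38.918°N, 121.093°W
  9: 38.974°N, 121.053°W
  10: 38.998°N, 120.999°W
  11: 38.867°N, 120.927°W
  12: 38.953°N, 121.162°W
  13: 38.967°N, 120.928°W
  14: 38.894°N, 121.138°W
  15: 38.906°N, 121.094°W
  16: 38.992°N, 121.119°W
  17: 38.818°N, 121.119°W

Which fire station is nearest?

9

Distances from 38.984°N, 121.027°W:
3: √((-0.163·111.32)² + (-0.132·86.58)²) = √(329.24683 + 130.61198) = 21.444 km
4: √((-0.014·111.32)² + (-0.034·86.58)²) = √(2.42886 + 8.66549) = 3.331 km
5: √((-0.097·111.32)² + (0.030·86.58)²) = √(116.59767 + 6.74649) = 11.106 km
6: √((-0.087·111.32)² + (0.032·86.58)²) = √(93.79613 + 7.67600) = 10.073 km
7: √((-0.160·111.32)² + (-0.030·86.58)²) = √(317.23885 + 6.74649) = 18.000 km
8: √((-0.066·111.32)² + (-0.066·86.58)²) = √(53.98017 + 32.65300) = 9.308 km
9: √((-0.010·111.32)² + (-0.026·86.58)²) = √(1.23921 + 5.06736) = 2.511 km
10: √((0.014·111.32)² + (0.028·86.58)²) = √(2.42886 + 5.87694) = 2.882 km
11: √((-0.117·111.32)² + (0.100·86.58)²) = √(169.63604 + 74.96096) = 15.640 km
12: √((-0.031·111.32)² + (-0.135·86.58)²) = √(11.90885 + 136.61636) = 12.187 km
13: √((-0.017·111.32)² + (0.099·86.58)²) = √(3.58133 + 73.46924) = 8.778 km
14: √((-0.090·111.32)² + (-0.111·86.58)²) = √(100.37635 + 92.35940) = 13.883 km
15: √((-0.078·111.32)² + (-0.067·86.58)²) = √(75.39379 + 33.64998) = 10.442 km
16: √((0.008·111.32)² + (-0.092·86.58)²) = √(0.79310 + 63.44696) = 8.015 km
17: √((-0.166·111.32)² + (-0.092·86.58)²) = √(341.47788 + 63.44696) = 20.123 km
Minimum: 9 at 2.511 km.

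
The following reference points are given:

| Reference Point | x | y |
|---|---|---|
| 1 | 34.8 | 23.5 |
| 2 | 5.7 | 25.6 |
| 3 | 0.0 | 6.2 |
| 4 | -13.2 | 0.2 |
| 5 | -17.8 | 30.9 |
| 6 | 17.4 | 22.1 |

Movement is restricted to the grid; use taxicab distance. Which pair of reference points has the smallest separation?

Pairwise distances:
1–2: |-29.1| + |2.1| = 29.1 + 2.1 = 31.2
1–3: |-34.8| + |-17.3| = 34.8 + 17.3 = 52.1
1–4: |-48.0| + |-23.3| = 48.0 + 23.3 = 71.3
1–5: |-52.6| + |7.4| = 52.6 + 7.4 = 60.0
1–6: |-17.4| + |-1.4| = 17.4 + 1.4 = 18.8
2–3: |-5.7| + |-19.4| = 5.7 + 19.4 = 25.1
2–4: |-18.9| + |-25.4| = 18.9 + 25.4 = 44.3
2–5: |-23.5| + |5.3| = 23.5 + 5.3 = 28.8
2–6: |11.7| + |-3.5| = 11.7 + 3.5 = 15.2
3–4: |-13.2| + |-6.0| = 13.2 + 6.0 = 19.2
3–5: |-17.8| + |24.7| = 17.8 + 24.7 = 42.5
3–6: |17.4| + |15.9| = 17.4 + 15.9 = 33.3
4–5: |-4.6| + |30.7| = 4.6 + 30.7 = 35.3
4–6: |30.6| + |21.9| = 30.6 + 21.9 = 52.5
5–6: |35.2| + |-8.8| = 35.2 + 8.8 = 44.0
Closest pair: 2–6 at 15.2.

2 and 6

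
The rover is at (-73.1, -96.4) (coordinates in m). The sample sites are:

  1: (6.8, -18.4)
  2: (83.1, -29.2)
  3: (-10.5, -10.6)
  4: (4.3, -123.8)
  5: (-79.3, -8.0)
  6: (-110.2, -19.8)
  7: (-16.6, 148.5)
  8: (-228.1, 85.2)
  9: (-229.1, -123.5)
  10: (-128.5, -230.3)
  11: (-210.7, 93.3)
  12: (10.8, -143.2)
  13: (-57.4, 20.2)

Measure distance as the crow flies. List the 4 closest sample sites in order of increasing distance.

Distances from (-73.1, -96.4):
1: √((79.9)² + (78.0)²) = √(6384.010 + 6084.000) = 111.7 m
2: √((156.2)² + (67.2)²) = √(24398.440 + 4515.840) = 170.0 m
3: √((62.6)² + (85.8)²) = √(3918.760 + 7361.640) = 106.2 m
4: √((77.4)² + (-27.4)²) = √(5990.760 + 750.760) = 82.1 m
5: √((-6.2)² + (88.4)²) = √(38.440 + 7814.560) = 88.6 m
6: √((-37.1)² + (76.6)²) = √(1376.410 + 5867.560) = 85.1 m
7: √((56.5)² + (244.9)²) = √(3192.250 + 59976.010) = 251.3 m
8: √((-155.0)² + (181.6)²) = √(24025.000 + 32978.560) = 238.8 m
9: √((-156.0)² + (-27.1)²) = √(24336.000 + 734.410) = 158.3 m
10: √((-55.4)² + (-133.9)²) = √(3069.160 + 17929.210) = 144.9 m
11: √((-137.6)² + (189.7)²) = √(18933.760 + 35986.090) = 234.3 m
12: √((83.9)² + (-46.8)²) = √(7039.210 + 2190.240) = 96.1 m
13: √((15.7)² + (116.6)²) = √(246.490 + 13595.560) = 117.7 m
Sorted: 4 (82.1 m) < 6 (85.1 m) < 5 (88.6 m) < 12 (96.1 m) < 3 (106.2 m) < 1 (111.7 m) < …

4, 6, 5, 12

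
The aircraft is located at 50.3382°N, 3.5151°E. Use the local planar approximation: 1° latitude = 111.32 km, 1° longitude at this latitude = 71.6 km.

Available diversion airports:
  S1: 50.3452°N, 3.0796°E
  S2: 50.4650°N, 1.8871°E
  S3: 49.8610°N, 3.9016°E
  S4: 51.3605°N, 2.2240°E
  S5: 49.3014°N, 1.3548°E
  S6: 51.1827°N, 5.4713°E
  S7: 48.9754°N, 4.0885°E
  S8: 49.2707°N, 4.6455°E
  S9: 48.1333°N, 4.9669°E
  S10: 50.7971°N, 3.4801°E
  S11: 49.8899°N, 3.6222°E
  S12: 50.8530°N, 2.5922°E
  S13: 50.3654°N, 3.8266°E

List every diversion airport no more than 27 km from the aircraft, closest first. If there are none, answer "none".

Distances from 50.3382°N, 3.5151°E:
S1: 31.1915 km
S2: 117.4163 km
S3: 59.8979 km
S4: 146.6174 km
S5: 192.9925 km
S6: 168.6883 km
S7: 157.1640 km
S8: 143.7786 km
S9: 266.5536 km
S10: 51.1462 km
S11: 50.4905 km
S12: 87.4681 km
S13: 22.5080 km
Threshold 27 km: S13 (22.5080 km) is within range.

S13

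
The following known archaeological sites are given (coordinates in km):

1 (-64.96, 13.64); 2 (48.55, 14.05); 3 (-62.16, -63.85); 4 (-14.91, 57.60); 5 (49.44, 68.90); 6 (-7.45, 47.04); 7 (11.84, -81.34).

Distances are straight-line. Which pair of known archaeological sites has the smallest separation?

Pairwise distances:
1–2: 113.51 km
1–3: 77.54 km
1–4: 66.61 km
1–5: 127.05 km
1–6: 66.51 km
1–7: 122.15 km
2–3: 135.37 km
2–4: 76.97 km
2–5: 54.86 km
2–6: 64.99 km
2–7: 102.21 km
3–4: 130.32 km
3–5: 173.43 km
3–6: 123.65 km
3–7: 76.04 km
4–5: 65.33 km
4–6: 12.93 km
4–7: 141.49 km
5–6: 60.95 km
5–7: 154.87 km
6–7: 129.82 km
Closest pair: 4–6 at 12.93 km.

4 and 6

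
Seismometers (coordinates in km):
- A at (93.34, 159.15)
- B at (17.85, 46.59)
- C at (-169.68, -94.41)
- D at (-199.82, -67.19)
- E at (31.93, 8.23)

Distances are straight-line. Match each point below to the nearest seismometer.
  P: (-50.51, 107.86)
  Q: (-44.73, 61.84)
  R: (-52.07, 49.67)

P at (-50.51, 107.86):
  A: √((143.85)² + (51.29)²) = √(20692.8225 + 2630.6641) = 152.72 km
  B: √((68.36)² + (-61.27)²) = √(4673.0896 + 3754.0129) = 91.80 km
  C: √((-119.17)² + (-202.27)²) = √(14201.4889 + 40913.1529) = 234.77 km
  D: √((-149.31)² + (-175.05)²) = √(22293.4761 + 30642.5025) = 230.08 km
  E: √((82.44)² + (-99.63)²) = √(6796.3536 + 9926.1369) = 129.32 km
  → nearest: B (91.80 km)
Q at (-44.73, 61.84):
  A: √((138.07)² + (97.31)²) = √(19063.3249 + 9469.2361) = 168.92 km
  B: √((62.58)² + (-15.25)²) = √(3916.2564 + 232.5625) = 64.41 km
  C: √((-124.95)² + (-156.25)²) = √(15612.5025 + 24414.0625) = 200.07 km
  D: √((-155.09)² + (-129.03)²) = √(24052.9081 + 16648.7409) = 201.75 km
  E: √((76.66)² + (-53.61)²) = √(5876.7556 + 2874.0321) = 93.55 km
  → nearest: B (64.41 km)
R at (-52.07, 49.67):
  A: √((145.41)² + (109.48)²) = √(21144.0681 + 11985.8704) = 182.02 km
  B: √((69.92)² + (-3.08)²) = √(4888.8064 + 9.4864) = 69.99 km
  C: √((-117.61)² + (-144.08)²) = √(13832.1121 + 20759.0464) = 185.99 km
  D: √((-147.75)² + (-116.86)²) = √(21830.0625 + 13656.2596) = 188.38 km
  E: √((84.00)² + (-41.44)²) = √(7056.0000 + 1717.2736) = 93.67 km
  → nearest: B (69.99 km)

P→B; Q→B; R→B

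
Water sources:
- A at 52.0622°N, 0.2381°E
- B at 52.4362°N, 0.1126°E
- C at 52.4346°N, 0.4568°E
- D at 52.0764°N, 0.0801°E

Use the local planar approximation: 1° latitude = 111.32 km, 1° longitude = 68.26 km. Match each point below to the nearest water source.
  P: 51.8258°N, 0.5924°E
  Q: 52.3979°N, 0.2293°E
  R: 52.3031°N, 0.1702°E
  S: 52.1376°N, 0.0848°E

P at 51.8258°N, 0.5924°E:
  A: 35.7411 km
  B: 75.4308 km
  C: 68.4008 km
  D: 44.7337 km
  → nearest: A (35.7411 km)
Q at 52.3979°N, 0.2293°E:
  A: 37.3750 km
  B: 9.0352 km
  C: 16.0576 km
  D: 37.2102 km
  → nearest: B (9.0352 km)
R at 52.3031°N, 0.1702°E:
  A: 27.2146 km
  B: 15.3295 km
  C: 24.4338 km
  D: 25.9749 km
  → nearest: B (15.3295 km)
S at 52.1376°N, 0.0848°E:
  A: 13.4146 km
  B: 33.2943 km
  C: 41.6880 km
  D: 6.8203 km
  → nearest: D (6.8203 km)

P→A; Q→B; R→B; S→D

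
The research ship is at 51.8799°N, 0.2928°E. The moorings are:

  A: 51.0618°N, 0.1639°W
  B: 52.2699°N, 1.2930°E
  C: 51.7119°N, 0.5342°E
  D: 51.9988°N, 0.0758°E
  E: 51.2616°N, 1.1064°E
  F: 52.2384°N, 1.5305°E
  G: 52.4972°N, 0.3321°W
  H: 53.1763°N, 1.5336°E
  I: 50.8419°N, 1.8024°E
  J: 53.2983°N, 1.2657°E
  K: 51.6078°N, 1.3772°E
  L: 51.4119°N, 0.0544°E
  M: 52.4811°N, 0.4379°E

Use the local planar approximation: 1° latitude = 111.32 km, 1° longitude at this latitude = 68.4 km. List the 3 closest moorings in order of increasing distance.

D, C, L

Distances from 51.8799°N, 0.2928°E:
A: 96.2795 km
B: 81.0264 km
C: 24.9478 km
D: 19.8872 km
E: 88.5122 km
F: 93.5936 km
G: 80.9266 km
H: 167.4214 km
I: 154.9638 km
J: 171.3466 km
K: 80.1194 km
L: 54.5901 km
M: 67.6575 km
Sorted: D (19.8872 km) < C (24.9478 km) < L (54.5901 km) < M (67.6575 km) < K (80.1194 km) < …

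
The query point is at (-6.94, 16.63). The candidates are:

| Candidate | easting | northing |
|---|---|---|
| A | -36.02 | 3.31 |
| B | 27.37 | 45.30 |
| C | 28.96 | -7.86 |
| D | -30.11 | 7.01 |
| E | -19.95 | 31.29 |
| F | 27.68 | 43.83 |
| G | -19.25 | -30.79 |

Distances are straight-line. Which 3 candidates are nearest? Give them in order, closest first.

Distances from (-6.94, 16.63):
A: √((-29.08)² + (-13.32)²) = √(845.6464 + 177.4224) = 31.99
B: √((34.31)² + (28.67)²) = √(1177.1761 + 821.9689) = 44.71
C: √((35.90)² + (-24.49)²) = √(1288.8100 + 599.7601) = 43.46
D: √((-23.17)² + (-9.62)²) = √(536.8489 + 92.5444) = 25.09
E: √((-13.01)² + (14.66)²) = √(169.2601 + 214.9156) = 19.60
F: √((34.62)² + (27.20)²) = √(1198.5444 + 739.8400) = 44.03
G: √((-12.31)² + (-47.42)²) = √(151.5361 + 2248.6564) = 48.99
Sorted: E (19.60) < D (25.09) < A (31.99) < C (43.46) < F (44.03) < …

E, D, A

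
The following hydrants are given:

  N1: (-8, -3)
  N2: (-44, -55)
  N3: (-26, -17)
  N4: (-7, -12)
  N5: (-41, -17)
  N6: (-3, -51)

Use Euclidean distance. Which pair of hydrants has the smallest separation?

N1 and N4

Pairwise distances:
N1–N4: 9.1
N3–N5: 15.0
N3–N4: 19.6
N1–N3: 22.8
N4–N5: 34.4
N1–N5: 35.8
N2–N5: 38.1
N4–N6: 39.2
N3–N6: 41.0
N2–N6: 41.2
N2–N3: 42.0
N1–N6: 48.3
N5–N6: 51.0
N2–N4: 56.7
N1–N2: 63.2
Closest pair: N1–N4 at 9.1.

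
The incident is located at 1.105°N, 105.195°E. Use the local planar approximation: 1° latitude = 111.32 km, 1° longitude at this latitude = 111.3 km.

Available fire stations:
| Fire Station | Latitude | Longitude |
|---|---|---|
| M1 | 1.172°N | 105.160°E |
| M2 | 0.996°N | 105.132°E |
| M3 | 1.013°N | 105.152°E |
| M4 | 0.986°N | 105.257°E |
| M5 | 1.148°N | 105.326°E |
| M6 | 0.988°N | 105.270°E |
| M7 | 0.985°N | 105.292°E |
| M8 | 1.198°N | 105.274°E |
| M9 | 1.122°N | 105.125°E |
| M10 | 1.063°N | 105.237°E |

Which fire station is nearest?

M10

Distances from 1.105°N, 105.195°E:
M1: √((0.067·111.32)² + (-0.035·111.3)²) = √(55.62833 + 15.17492) = 8.414 km
M2: √((-0.109·111.32)² + (-0.063·111.3)²) = √(147.23104 + 49.16674) = 14.014 km
M3: √((-0.092·111.32)² + (-0.043·111.3)²) = √(104.88709 + 22.90484) = 11.305 km
M4: √((-0.119·111.32)² + (0.062·111.3)²) = √(175.48513 + 47.61828) = 14.937 km
M5: √((0.043·111.32)² + (0.131·111.3)²) = √(22.91307 + 212.58515) = 15.346 km
M6: √((-0.117·111.32)² + (0.075·111.3)²) = √(169.63604 + 69.68076) = 15.470 km
M7: √((-0.120·111.32)² + (0.097·111.3)²) = √(178.44685 + 116.55578) = 17.176 km
M8: √((0.093·111.32)² + (0.079·111.3)²) = √(107.17964 + 77.31157) = 13.583 km
M9: √((0.017·111.32)² + (-0.070·111.3)²) = √(3.58133 + 60.69968) = 8.018 km
M10: √((-0.042·111.32)² + (0.042·111.3)²) = √(21.85974 + 21.85189) = 6.611 km
Minimum: M10 at 6.611 km.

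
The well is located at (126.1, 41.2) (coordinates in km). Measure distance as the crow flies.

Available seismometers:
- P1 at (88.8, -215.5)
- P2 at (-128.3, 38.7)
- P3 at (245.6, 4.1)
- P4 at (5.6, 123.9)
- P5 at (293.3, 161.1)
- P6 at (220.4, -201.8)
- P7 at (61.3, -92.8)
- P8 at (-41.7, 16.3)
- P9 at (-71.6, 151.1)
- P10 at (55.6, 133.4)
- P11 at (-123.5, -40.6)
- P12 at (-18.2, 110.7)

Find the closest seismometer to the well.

Distances from (126.1, 41.2):
P1: 259.4 km
P2: 254.4 km
P3: 125.1 km
P4: 146.1 km
P5: 205.7 km
P6: 260.7 km
P7: 148.8 km
P8: 169.6 km
P9: 226.2 km
P10: 116.1 km
P11: 262.7 km
P12: 160.2 km
Minimum: P10 at 116.1 km.

P10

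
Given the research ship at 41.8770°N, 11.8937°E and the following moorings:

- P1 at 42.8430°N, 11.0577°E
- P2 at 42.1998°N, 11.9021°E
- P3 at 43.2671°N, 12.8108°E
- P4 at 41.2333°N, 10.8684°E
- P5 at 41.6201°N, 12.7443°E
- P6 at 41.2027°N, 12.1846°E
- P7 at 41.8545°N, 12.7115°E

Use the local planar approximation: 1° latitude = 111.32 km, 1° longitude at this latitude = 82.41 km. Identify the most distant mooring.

P3

Distances from 41.8770°N, 11.8937°E:
P1: √((0.9660·111.32)² + (-0.8360·82.41)²) = √(11563.802033 + 4746.487955) = 127.7117 km
P2: √((0.3228·111.32)² + (0.0084·82.41)²) = √(1291.259255 + 0.479202) = 35.9408 km
P3: √((1.3901·111.32)² + (0.9171·82.41)²) = √(23946.303471 + 5712.065978) = 172.2161 km
P4: √((-0.6437·111.32)² + (-1.0253·82.41)²) = √(5134.680362 + 7139.400462) = 110.7885 km
P5: √((-0.2569·111.32)² + (0.8506·82.41)²) = √(817.851781 + 4913.722033) = 75.7072 km
P6: √((-0.6743·111.32)² + (0.2909·82.41)²) = √(5634.465379 + 574.708037) = 78.7983 km
P7: √((-0.0225·111.32)² + (0.8178·82.41)²) = √(6.273522 + 4542.072276) = 67.4414 km
Maximum: P3 at 172.2161 km.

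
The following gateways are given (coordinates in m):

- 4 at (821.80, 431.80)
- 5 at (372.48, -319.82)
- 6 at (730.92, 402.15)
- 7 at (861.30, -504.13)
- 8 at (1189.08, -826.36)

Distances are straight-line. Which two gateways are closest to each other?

Pairwise distances:
4–5: √((-449.32)² + (-751.62)²) = √(201888.4624 + 564932.6244) = 875.68 m
4–6: √((-90.88)² + (-29.65)²) = √(8259.1744 + 879.1225) = 95.59 m
4–7: √((39.50)² + (-935.93)²) = √(1560.2500 + 875964.9649) = 936.76 m
4–8: √((367.28)² + (-1258.16)²) = √(134894.5984 + 1582966.5856) = 1310.67 m
5–6: √((358.44)² + (721.97)²) = √(128479.2336 + 521240.6809) = 806.05 m
5–7: √((488.82)² + (-184.31)²) = √(238944.9924 + 33970.1761) = 522.41 m
5–8: √((816.60)² + (-506.54)²) = √(666835.5600 + 256582.7716) = 960.95 m
6–7: √((130.38)² + (-906.28)²) = √(16998.9444 + 821343.4384) = 915.61 m
6–8: √((458.16)² + (-1228.51)²) = √(209910.5856 + 1509236.8201) = 1311.16 m
7–8: √((327.78)² + (-322.23)²) = √(107439.7284 + 103832.1729) = 459.64 m
Closest pair: 4–6 at 95.59 m.

4 and 6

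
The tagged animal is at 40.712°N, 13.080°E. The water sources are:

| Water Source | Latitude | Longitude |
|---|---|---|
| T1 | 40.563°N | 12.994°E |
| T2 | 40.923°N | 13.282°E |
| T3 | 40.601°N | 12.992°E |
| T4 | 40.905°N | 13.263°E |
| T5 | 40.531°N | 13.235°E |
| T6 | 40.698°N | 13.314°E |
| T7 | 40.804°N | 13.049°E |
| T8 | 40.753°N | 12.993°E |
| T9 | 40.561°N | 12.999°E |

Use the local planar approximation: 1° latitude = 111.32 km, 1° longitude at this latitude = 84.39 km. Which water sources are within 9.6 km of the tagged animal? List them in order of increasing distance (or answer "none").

T8

Distances from 40.712°N, 13.080°E:
T1: √((-0.149·111.32)² + (-0.086·84.39)²) = √(275.11795 + 52.67189) = 18.105 km
T2: √((0.211·111.32)² + (0.202·84.39)²) = √(551.71057 + 290.59271) = 29.022 km
T3: √((-0.111·111.32)² + (-0.088·84.39)²) = √(152.68359 + 55.15023) = 14.416 km
T4: √((0.193·111.32)² + (0.183·84.39)²) = √(461.59491 + 238.49768) = 26.459 km
T5: √((-0.181·111.32)² + (0.155·84.39)²) = √(405.97898 + 171.09817) = 24.022 km
T6: √((-0.014·111.32)² + (0.234·84.39)²) = √(2.42886 + 389.95428) = 19.809 km
T7: √((0.092·111.32)² + (-0.031·84.39)²) = √(104.88709 + 6.84393) = 10.570 km
T8: √((0.041·111.32)² + (-0.087·84.39)²) = √(20.83119 + 53.90394) = 8.645 km
T9: √((-0.151·111.32)² + (-0.081·84.39)²) = √(282.55324 + 46.72529) = 18.146 km
Threshold 9.6 km: T8 (8.645 km) is within range.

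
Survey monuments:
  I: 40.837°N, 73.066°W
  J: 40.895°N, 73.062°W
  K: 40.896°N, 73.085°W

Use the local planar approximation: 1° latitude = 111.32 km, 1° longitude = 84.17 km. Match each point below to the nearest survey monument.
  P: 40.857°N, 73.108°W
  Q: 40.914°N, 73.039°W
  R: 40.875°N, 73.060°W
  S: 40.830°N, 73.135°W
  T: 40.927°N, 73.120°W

P at 40.857°N, 73.108°W:
  I: √((-0.020·111.32)² + (0.042·84.17)²) = √(4.95686 + 12.49721) = 4.178 km
  J: √((0.038·111.32)² + (0.046·84.17)²) = √(17.89425 + 14.99099) = 5.735 km
  K: √((0.039·111.32)² + (0.023·84.17)²) = √(18.84845 + 3.74775) = 4.754 km
  → nearest: I (4.178 km)
Q at 40.914°N, 73.039°W:
  I: √((-0.077·111.32)² + (-0.027·84.17)²) = √(73.47301 + 5.16467) = 8.868 km
  J: √((-0.019·111.32)² + (-0.023·84.17)²) = √(4.47356 + 3.74775) = 2.867 km
  K: √((-0.018·111.32)² + (-0.046·84.17)²) = √(4.01505 + 14.99099) = 4.360 km
  → nearest: J (2.867 km)
R at 40.875°N, 73.060°W:
  I: √((-0.038·111.32)² + (-0.006·84.17)²) = √(17.89425 + 0.25505) = 4.260 km
  J: √((0.020·111.32)² + (-0.002·84.17)²) = √(4.95686 + 0.02834) = 2.233 km
  K: √((0.021·111.32)² + (-0.025·84.17)²) = √(5.46493 + 4.42787) = 3.145 km
  → nearest: J (2.233 km)
S at 40.830°N, 73.135°W:
  I: √((0.007·111.32)² + (0.069·84.17)²) = √(0.60721 + 33.72973) = 5.860 km
  J: √((0.065·111.32)² + (0.073·84.17)²) = √(52.35680 + 37.75377) = 9.493 km
  K: √((0.066·111.32)² + (0.050·84.17)²) = √(53.98017 + 17.71147) = 8.467 km
  → nearest: I (5.860 km)
T at 40.927°N, 73.120°W:
  I: √((-0.090·111.32)² + (0.054·84.17)²) = √(100.37635 + 20.65866) = 11.002 km
  J: √((-0.032·111.32)² + (0.058·84.17)²) = √(12.68955 + 23.83256) = 6.043 km
  K: √((-0.031·111.32)² + (0.035·84.17)²) = √(11.90885 + 8.67862) = 4.537 km
  → nearest: K (4.537 km)

P→I; Q→J; R→J; S→I; T→K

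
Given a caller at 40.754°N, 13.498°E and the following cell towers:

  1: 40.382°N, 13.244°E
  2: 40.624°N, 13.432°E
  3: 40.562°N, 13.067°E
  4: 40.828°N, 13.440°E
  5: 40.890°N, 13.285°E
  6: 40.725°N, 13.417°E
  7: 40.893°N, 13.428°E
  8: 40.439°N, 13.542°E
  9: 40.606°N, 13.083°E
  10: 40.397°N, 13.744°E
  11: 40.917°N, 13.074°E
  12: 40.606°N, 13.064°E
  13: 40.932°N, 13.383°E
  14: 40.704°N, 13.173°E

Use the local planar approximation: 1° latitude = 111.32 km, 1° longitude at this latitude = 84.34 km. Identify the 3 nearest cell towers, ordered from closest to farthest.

6, 4, 2

Distances from 40.754°N, 13.498°E:
1: 46.624 km
2: 15.505 km
3: 42.169 km
4: 9.581 km
5: 23.493 km
6: 7.556 km
7: 16.562 km
8: 35.262 km
9: 38.685 km
10: 44.831 km
11: 40.100 km
12: 40.140 km
13: 22.061 km
14: 27.970 km
Sorted: 6 (7.556 km) < 4 (9.581 km) < 2 (15.505 km) < 7 (16.562 km) < 13 (22.061 km) < …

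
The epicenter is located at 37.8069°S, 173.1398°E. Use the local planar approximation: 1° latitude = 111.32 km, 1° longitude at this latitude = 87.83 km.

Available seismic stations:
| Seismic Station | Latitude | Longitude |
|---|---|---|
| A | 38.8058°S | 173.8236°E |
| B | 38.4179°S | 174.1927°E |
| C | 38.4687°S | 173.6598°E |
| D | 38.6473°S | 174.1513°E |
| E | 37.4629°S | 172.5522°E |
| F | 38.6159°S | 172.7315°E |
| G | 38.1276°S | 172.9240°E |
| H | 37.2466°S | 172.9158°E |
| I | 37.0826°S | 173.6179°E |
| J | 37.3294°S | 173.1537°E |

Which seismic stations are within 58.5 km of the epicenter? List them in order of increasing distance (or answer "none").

Distances from 37.8069°S, 173.1398°E:
A: 126.3799 km
B: 114.7959 km
C: 86.6798 km
D: 129.0146 km
E: 64.2644 km
F: 96.9352 km
G: 40.4198 km
H: 65.4019 km
I: 90.9084 km
J: 53.1693 km
Threshold 58.5 km: G (40.4198 km), J (53.1693 km) are within range.

G, J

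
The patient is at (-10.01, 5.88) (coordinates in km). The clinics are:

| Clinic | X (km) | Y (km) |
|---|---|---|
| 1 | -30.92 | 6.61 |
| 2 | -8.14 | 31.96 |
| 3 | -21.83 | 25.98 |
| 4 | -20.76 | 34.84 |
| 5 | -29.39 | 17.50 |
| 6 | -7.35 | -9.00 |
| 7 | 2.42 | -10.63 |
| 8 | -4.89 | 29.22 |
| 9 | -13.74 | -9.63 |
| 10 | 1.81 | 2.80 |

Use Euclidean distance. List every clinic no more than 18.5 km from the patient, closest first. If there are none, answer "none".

Distances from (-10.01, 5.88):
1: √((-20.91)² + (0.73)²) = √(437.2281 + 0.5329) = 20.92 km
2: √((1.87)² + (26.08)²) = √(3.4969 + 680.1664) = 26.15 km
3: √((-11.82)² + (20.10)²) = √(139.7124 + 404.0100) = 23.32 km
4: √((-10.75)² + (28.96)²) = √(115.5625 + 838.6816) = 30.89 km
5: √((-19.38)² + (11.62)²) = √(375.5844 + 135.0244) = 22.60 km
6: √((2.66)² + (-14.88)²) = √(7.0756 + 221.4144) = 15.12 km
7: √((12.43)² + (-16.51)²) = √(154.5049 + 272.5801) = 20.67 km
8: √((5.12)² + (23.34)²) = √(26.2144 + 544.7556) = 23.89 km
9: √((-3.73)² + (-15.51)²) = √(13.9129 + 240.5601) = 15.95 km
10: √((11.82)² + (-3.08)²) = √(139.7124 + 9.4864) = 12.21 km
Threshold 18.5 km: 10 (12.21 km), 6 (15.12 km), 9 (15.95 km) are within range.

10, 6, 9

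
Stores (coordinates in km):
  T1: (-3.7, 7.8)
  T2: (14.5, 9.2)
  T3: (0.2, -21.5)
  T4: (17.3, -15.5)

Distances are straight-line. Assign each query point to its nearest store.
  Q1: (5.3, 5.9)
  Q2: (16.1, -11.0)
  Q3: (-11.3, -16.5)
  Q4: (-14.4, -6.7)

Q1 at (5.3, 5.9):
  T1: √((-9.0)² + (1.9)²) = √(81.000 + 3.610) = 9.2 km
  T2: √((9.2)² + (3.3)²) = √(84.640 + 10.890) = 9.8 km
  T3: √((-5.1)² + (-27.4)²) = √(26.010 + 750.760) = 27.9 km
  T4: √((12.0)² + (-21.4)²) = √(144.000 + 457.960) = 24.5 km
  → nearest: T1 (9.2 km)
Q2 at (16.1, -11.0):
  T1: √((-19.8)² + (18.8)²) = √(392.040 + 353.440) = 27.3 km
  T2: √((-1.6)² + (20.2)²) = √(2.560 + 408.040) = 20.3 km
  T3: √((-15.9)² + (-10.5)²) = √(252.810 + 110.250) = 19.1 km
  T4: √((1.2)² + (-4.5)²) = √(1.440 + 20.250) = 4.7 km
  → nearest: T4 (4.7 km)
Q3 at (-11.3, -16.5):
  T1: √((7.6)² + (24.3)²) = √(57.760 + 590.490) = 25.5 km
  T2: √((25.8)² + (25.7)²) = √(665.640 + 660.490) = 36.4 km
  T3: √((11.5)² + (-5.0)²) = √(132.250 + 25.000) = 12.5 km
  T4: √((28.6)² + (1.0)²) = √(817.960 + 1.000) = 28.6 km
  → nearest: T3 (12.5 km)
Q4 at (-14.4, -6.7):
  T1: √((10.7)² + (14.5)²) = √(114.490 + 210.250) = 18.0 km
  T2: √((28.9)² + (15.9)²) = √(835.210 + 252.810) = 33.0 km
  T3: √((14.6)² + (-14.8)²) = √(213.160 + 219.040) = 20.8 km
  T4: √((31.7)² + (-8.8)²) = √(1004.890 + 77.440) = 32.9 km
  → nearest: T1 (18.0 km)

Q1→T1; Q2→T4; Q3→T3; Q4→T1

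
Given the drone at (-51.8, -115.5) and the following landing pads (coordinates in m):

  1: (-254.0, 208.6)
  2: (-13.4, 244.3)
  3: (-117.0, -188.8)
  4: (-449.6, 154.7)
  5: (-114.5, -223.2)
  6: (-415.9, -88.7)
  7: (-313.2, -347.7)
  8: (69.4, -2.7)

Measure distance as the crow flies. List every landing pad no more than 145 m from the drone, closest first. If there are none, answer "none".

3, 5

Distances from (-51.8, -115.5):
1: √((-202.2)² + (324.1)²) = √(40884.840 + 105040.810) = 382.0 m
2: √((38.4)² + (359.8)²) = √(1474.560 + 129456.040) = 361.8 m
3: √((-65.2)² + (-73.3)²) = √(4251.040 + 5372.890) = 98.1 m
4: √((-397.8)² + (270.2)²) = √(158244.840 + 73008.040) = 480.9 m
5: √((-62.7)² + (-107.7)²) = √(3931.290 + 11599.290) = 124.6 m
6: √((-364.1)² + (26.8)²) = √(132568.810 + 718.240) = 365.1 m
7: √((-261.4)² + (-232.2)²) = √(68329.960 + 53916.840) = 349.6 m
8: √((121.2)² + (112.8)²) = √(14689.440 + 12723.840) = 165.6 m
Threshold 145 m: 3 (98.1 m), 5 (124.6 m) are within range.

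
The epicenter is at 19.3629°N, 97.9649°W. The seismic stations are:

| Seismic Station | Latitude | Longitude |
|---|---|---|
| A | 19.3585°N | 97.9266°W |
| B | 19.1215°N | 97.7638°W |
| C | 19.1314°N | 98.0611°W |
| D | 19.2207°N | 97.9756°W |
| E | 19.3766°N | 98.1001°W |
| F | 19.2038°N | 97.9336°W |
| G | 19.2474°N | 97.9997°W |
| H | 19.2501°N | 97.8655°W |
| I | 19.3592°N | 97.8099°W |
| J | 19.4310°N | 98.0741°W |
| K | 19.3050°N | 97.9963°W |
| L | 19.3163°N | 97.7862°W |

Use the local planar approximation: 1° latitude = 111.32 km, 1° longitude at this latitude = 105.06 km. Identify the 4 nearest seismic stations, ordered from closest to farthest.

Distances from 19.3629°N, 97.9649°W:
A: √((-0.0044·111.32)² + (0.0383·105.06)²) = √(0.239912 + 16.190950) = 4.0535 km
B: √((-0.2414·111.32)² + (0.2011·105.06)²) = √(722.139211 + 446.374045) = 34.1835 km
C: √((-0.2315·111.32)² + (-0.0962·105.06)²) = √(664.122794 + 102.146840) = 27.6816 km
D: √((-0.1422·111.32)² + (-0.0107·105.06)²) = √(250.579529 + 1.263695) = 15.8696 km
E: √((0.0137·111.32)² + (-0.1352·105.06)²) = √(2.325881 + 201.756798) = 14.2858 km
F: √((-0.1591·111.32)² + (0.0313·105.06)²) = √(313.679946 + 10.813430) = 18.0137 km
G: √((-0.1155·111.32)² + (-0.0348·105.06)²) = √(165.314278 + 13.366979) = 13.3672 km
H: √((-0.1128·111.32)² + (0.0994·105.06)²) = √(157.675637 + 109.055497) = 16.3319 km
I: √((-0.0037·111.32)² + (0.1550·105.06)²) = √(0.169648 + 265.178426) = 16.2895 km
J: √((0.0681·111.32)² + (-0.1092·105.06)²) = √(57.469924 + 131.619449) = 13.7510 km
K: √((-0.0579·111.32)² + (-0.0314·105.06)²) = √(41.543542 + 10.882636) = 7.2406 km
L: √((-0.0466·111.32)² + (0.1787·105.06)²) = √(26.910281 + 352.471412) = 19.4777 km
Sorted: A (4.0535 km) < K (7.2406 km) < G (13.3672 km) < J (13.7510 km) < E (14.2858 km) < D (15.8696 km) < …

A, K, G, J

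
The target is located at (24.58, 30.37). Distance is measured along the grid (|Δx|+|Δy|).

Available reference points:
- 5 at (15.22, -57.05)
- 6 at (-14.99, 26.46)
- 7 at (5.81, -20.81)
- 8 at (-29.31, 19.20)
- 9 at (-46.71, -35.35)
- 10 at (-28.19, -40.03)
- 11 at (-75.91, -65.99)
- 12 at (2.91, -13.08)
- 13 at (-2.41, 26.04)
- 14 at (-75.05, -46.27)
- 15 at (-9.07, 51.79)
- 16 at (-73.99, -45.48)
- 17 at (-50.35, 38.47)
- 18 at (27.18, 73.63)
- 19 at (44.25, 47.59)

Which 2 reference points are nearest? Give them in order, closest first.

13, 19

Distances from (24.58, 30.37):
5: |-9.36| + |-87.42| = 9.36 + 87.42 = 96.78
6: |-39.57| + |-3.91| = 39.57 + 3.91 = 43.48
7: |-18.77| + |-51.18| = 18.77 + 51.18 = 69.95
8: |-53.89| + |-11.17| = 53.89 + 11.17 = 65.06
9: |-71.29| + |-65.72| = 71.29 + 65.72 = 137.01
10: |-52.77| + |-70.40| = 52.77 + 70.40 = 123.17
11: |-100.49| + |-96.36| = 100.49 + 96.36 = 196.85
12: |-21.67| + |-43.45| = 21.67 + 43.45 = 65.12
13: |-26.99| + |-4.33| = 26.99 + 4.33 = 31.32
14: |-99.63| + |-76.64| = 99.63 + 76.64 = 176.27
15: |-33.65| + |21.42| = 33.65 + 21.42 = 55.07
16: |-98.57| + |-75.85| = 98.57 + 75.85 = 174.42
17: |-74.93| + |8.10| = 74.93 + 8.10 = 83.03
18: |2.60| + |43.26| = 2.60 + 43.26 = 45.86
19: |19.67| + |17.22| = 19.67 + 17.22 = 36.89
Sorted: 13 (31.32) < 19 (36.89) < 6 (43.48) < 18 (45.86) < …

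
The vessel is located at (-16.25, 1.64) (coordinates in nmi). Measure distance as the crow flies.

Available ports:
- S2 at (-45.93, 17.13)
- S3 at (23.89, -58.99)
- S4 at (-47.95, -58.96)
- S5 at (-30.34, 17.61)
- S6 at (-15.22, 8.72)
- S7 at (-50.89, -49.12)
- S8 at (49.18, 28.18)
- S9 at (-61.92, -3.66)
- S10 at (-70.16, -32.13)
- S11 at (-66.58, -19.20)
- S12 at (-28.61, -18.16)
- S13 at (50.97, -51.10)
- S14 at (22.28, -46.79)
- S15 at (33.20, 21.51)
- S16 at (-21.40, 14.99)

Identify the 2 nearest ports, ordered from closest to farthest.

S6, S16

Distances from (-16.25, 1.64):
S2: √((-29.68)² + (15.49)²) = √(880.9024 + 239.9401) = 33.48 nmi
S3: √((40.14)² + (-60.63)²) = √(1611.2196 + 3675.9969) = 72.71 nmi
S4: √((-31.70)² + (-60.60)²) = √(1004.8900 + 3672.3600) = 68.39 nmi
S5: √((-14.09)² + (15.97)²) = √(198.5281 + 255.0409) = 21.30 nmi
S6: √((1.03)² + (7.08)²) = √(1.0609 + 50.1264) = 7.15 nmi
S7: √((-34.64)² + (-50.76)²) = √(1199.9296 + 2576.5776) = 61.45 nmi
S8: √((65.43)² + (26.54)²) = √(4281.0849 + 704.3716) = 70.61 nmi
S9: √((-45.67)² + (-5.30)²) = √(2085.7489 + 28.0900) = 45.98 nmi
S10: √((-53.91)² + (-33.77)²) = √(2906.2881 + 1140.4129) = 63.61 nmi
S11: √((-50.33)² + (-20.84)²) = √(2533.1089 + 434.3056) = 54.47 nmi
S12: √((-12.36)² + (-19.80)²) = √(152.7696 + 392.0400) = 23.34 nmi
S13: √((67.22)² + (-52.74)²) = √(4518.5284 + 2781.5076) = 85.44 nmi
S14: √((38.53)² + (-48.43)²) = √(1484.5609 + 2345.4649) = 61.89 nmi
S15: √((49.45)² + (19.87)²) = √(2445.3025 + 394.8169) = 53.29 nmi
S16: √((-5.15)² + (13.35)²) = √(26.5225 + 178.2225) = 14.31 nmi
Sorted: S6 (7.15 nmi) < S16 (14.31 nmi) < S5 (21.30 nmi) < S12 (23.34 nmi) < …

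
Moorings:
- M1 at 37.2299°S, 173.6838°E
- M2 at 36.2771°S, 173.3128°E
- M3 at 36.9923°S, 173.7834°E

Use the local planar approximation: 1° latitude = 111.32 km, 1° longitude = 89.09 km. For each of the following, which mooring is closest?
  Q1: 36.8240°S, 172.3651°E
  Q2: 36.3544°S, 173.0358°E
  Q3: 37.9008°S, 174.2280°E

Q1 at 36.8240°S, 172.3651°E:
  M1: 125.8726 km
  M2: 104.0914 km
  M3: 127.7377 km
  → nearest: M2 (104.0914 km)
Q2 at 36.3544°S, 173.0358°E:
  M1: 113.2756 km
  M2: 26.1352 km
  M3: 97.3582 km
  → nearest: M2 (26.1352 km)
Q3 at 37.9008°S, 174.2280°E:
  M1: 89.0414 km
  M2: 198.2893 km
  M3: 108.6142 km
  → nearest: M1 (89.0414 km)

Q1→M2; Q2→M2; Q3→M1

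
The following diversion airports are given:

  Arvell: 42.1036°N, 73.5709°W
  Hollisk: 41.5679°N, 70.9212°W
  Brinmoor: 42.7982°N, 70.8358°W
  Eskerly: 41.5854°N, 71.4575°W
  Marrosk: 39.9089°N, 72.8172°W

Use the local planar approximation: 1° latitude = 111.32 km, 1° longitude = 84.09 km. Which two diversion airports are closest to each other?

Pairwise distances:
Arvell–Hollisk: 230.6556 km
Arvell–Brinmoor: 242.6444 km
Arvell–Eskerly: 186.8437 km
Arvell–Marrosk: 252.4008 km
Hollisk–Brinmoor: 137.1451 km
Hollisk–Eskerly: 45.1395 km
Hollisk–Marrosk: 243.9796 km
Brinmoor–Eskerly: 144.7773 km
Brinmoor–Marrosk: 362.2308 km
Eskerly–Marrosk: 218.8675 km
Closest pair: Hollisk–Eskerly at 45.1395 km.

Hollisk and Eskerly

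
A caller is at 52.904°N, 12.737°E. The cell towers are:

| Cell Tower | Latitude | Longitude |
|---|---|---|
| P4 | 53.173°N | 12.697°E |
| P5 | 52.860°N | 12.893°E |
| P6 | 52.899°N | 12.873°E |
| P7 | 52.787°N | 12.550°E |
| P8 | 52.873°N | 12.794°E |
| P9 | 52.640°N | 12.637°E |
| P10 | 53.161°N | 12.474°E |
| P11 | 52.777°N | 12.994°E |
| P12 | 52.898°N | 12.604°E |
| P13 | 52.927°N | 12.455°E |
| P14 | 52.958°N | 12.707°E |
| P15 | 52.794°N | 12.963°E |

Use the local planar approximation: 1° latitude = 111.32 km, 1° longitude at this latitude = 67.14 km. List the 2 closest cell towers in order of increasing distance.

P8, P14

Distances from 52.904°N, 12.737°E:
P4: √((0.269·111.32)² + (-0.040·67.14)²) = √(896.70782 + 7.21245) = 30.065 km
P5: √((-0.044·111.32)² + (0.156·67.14)²) = √(23.99119 + 109.70132) = 11.563 km
P6: √((-0.005·111.32)² + (0.136·67.14)²) = √(0.30980 + 83.37589) = 9.148 km
P7: √((-0.117·111.32)² + (-0.187·67.14)²) = √(169.63604 + 157.63254) = 18.091 km
P8: √((-0.031·111.32)² + (0.057·67.14)²) = √(11.90885 + 14.64578) = 5.153 km
P9: √((-0.264·111.32)² + (-0.100·67.14)²) = √(863.68276 + 45.07780) = 30.146 km
P10: √((0.257·111.32)² + (-0.263·67.14)²) = √(818.48861 + 311.79861) = 33.620 km
P11: √((-0.127·111.32)² + (0.257·67.14)²) = √(199.87286 + 297.73433) = 22.307 km
P12: √((-0.006·111.32)² + (-0.133·67.14)²) = √(0.44612 + 79.73811) = 8.955 km
P13: √((0.023·111.32)² + (-0.282·67.14)²) = √(6.55544 + 358.47666) = 19.106 km
P14: √((0.054·111.32)² + (-0.030·67.14)²) = √(36.13549 + 4.05700) = 6.340 km
P15: √((-0.110·111.32)² + (0.226·67.14)²) = √(149.94492 + 230.23935) = 19.498 km
Sorted: P8 (5.153 km) < P14 (6.340 km) < P12 (8.955 km) < P6 (9.148 km) < …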